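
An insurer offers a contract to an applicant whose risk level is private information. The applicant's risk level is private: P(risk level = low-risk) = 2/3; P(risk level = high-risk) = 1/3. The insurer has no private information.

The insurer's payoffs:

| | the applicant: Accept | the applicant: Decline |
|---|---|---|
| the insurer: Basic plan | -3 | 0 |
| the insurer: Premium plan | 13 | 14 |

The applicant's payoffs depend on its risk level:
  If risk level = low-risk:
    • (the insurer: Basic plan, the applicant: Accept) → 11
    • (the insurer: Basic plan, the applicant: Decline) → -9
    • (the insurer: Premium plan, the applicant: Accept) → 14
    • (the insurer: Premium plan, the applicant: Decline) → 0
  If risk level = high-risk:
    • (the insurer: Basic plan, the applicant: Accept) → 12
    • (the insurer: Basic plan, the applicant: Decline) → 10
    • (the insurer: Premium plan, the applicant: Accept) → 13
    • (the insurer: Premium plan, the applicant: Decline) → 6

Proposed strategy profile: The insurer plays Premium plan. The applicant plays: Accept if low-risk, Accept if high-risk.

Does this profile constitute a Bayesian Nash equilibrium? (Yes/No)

Yes

A profile is a BNE iff every type of every player is best-responding given beliefs about the other side.
The insurer plays Premium plan: E[Premium plan] = 2/3·(13) + 1/3·(13) = 13; E[Basic plan] = -3. Best-responding. ✓
The applicant (risk level low-risk), facing Premium plan: Accept gives 14, Decline gives 0. Proposed Accept is best. ✓
The applicant (risk level high-risk), facing Premium plan: Accept gives 13, Decline gives 6. Proposed Accept is best. ✓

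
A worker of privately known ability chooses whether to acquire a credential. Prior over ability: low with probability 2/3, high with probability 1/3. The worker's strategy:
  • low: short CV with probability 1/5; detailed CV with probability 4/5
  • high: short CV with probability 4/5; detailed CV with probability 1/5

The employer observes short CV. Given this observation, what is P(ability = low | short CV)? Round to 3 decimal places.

P(short CV) = (2/3)·(1/5) + (1/3)·(4/5) = 2/5
P(low | short CV) = ((2/3)·(1/5)) / (2/5) = (2/15) / (2/5) = 1/3

0.333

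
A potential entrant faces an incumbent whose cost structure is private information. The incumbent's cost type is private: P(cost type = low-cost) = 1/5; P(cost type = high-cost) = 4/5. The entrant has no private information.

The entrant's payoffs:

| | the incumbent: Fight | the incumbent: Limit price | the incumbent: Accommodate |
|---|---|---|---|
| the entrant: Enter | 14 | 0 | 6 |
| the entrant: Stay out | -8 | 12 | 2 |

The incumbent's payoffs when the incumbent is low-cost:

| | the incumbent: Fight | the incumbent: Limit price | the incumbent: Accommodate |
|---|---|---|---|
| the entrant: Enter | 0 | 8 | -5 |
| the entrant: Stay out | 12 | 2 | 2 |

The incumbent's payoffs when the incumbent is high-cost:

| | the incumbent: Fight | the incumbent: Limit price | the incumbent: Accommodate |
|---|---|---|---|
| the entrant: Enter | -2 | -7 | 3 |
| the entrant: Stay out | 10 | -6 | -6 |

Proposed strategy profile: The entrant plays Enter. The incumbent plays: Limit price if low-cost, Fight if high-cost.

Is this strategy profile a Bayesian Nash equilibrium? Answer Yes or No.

A profile is a BNE iff every type of every player is best-responding given beliefs about the other side.
The entrant plays Enter: E[Enter] = 1/5·(0) + 4/5·(14) = 56/5; E[Stay out] = -4. Best-responding. ✓
The incumbent (cost type low-cost), facing Enter: Fight gives 0, Limit price gives 8, Accommodate gives -5. Proposed Limit price is best. ✓
The incumbent (cost type high-cost), facing Enter: Fight gives -2, Limit price gives -7, Accommodate gives 3. Proposed Fight is not best — profitable deviation exists. ✗

No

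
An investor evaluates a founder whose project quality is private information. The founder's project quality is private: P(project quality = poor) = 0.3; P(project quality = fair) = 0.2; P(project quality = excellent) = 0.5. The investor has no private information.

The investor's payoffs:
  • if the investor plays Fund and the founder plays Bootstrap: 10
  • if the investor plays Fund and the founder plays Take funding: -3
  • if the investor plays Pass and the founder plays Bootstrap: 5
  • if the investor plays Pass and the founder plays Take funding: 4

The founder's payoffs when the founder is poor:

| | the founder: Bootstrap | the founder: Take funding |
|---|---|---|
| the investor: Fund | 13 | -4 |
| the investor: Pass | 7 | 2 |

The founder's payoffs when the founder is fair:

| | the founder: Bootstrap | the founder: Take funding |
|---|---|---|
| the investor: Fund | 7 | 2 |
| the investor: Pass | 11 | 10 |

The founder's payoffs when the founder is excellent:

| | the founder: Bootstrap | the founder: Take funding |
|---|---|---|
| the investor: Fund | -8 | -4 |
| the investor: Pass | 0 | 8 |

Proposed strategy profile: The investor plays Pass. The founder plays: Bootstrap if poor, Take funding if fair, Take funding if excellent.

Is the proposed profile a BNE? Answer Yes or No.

The investor plays Pass: E[Pass] = 0.3·(5) + 0.2·(4) + 0.5·(4) = 4.3; E[Fund] = 0.9. Best-responding. ✓
The founder (project quality poor), facing Pass: Bootstrap gives 7, Take funding gives 2. Proposed Bootstrap is best. ✓
The founder (project quality fair), facing Pass: Bootstrap gives 11, Take funding gives 10. Proposed Take funding is not best — profitable deviation exists. ✗
The founder (project quality excellent), facing Pass: Bootstrap gives 0, Take funding gives 8. Proposed Take funding is best. ✓

No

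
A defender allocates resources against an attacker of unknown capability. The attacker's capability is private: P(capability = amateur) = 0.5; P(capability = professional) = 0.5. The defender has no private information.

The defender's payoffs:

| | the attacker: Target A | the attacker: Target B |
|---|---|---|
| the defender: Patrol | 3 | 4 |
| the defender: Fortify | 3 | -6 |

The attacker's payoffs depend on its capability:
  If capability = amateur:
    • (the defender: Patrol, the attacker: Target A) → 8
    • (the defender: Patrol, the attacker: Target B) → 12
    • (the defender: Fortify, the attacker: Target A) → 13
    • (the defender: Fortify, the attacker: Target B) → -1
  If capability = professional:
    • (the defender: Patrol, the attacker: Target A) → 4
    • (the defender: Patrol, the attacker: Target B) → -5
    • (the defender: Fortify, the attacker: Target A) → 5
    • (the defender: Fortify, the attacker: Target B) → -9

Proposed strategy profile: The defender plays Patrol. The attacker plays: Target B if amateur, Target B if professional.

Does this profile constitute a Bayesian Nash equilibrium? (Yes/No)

A profile is a BNE iff every type of every player is best-responding given beliefs about the other side.
The defender plays Patrol: E[Patrol] = 0.5·(4) + 0.5·(4) = 4; E[Fortify] = -6. Best-responding. ✓
The attacker (capability amateur), facing Patrol: Target A gives 8, Target B gives 12. Proposed Target B is best. ✓
The attacker (capability professional), facing Patrol: Target A gives 4, Target B gives -5. Proposed Target B is not best — profitable deviation exists. ✗

No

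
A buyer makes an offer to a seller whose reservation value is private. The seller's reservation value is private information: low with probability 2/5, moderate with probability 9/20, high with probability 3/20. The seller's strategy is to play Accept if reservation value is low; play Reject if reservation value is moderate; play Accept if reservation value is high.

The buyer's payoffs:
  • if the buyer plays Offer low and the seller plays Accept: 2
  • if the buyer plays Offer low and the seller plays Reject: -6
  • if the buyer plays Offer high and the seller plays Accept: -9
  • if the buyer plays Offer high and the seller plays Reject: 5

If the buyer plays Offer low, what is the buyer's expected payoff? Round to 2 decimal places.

-1.60

E[Offer low] = 2/5·2 + 9/20·(-6) + 3/20·2 = 4/5 + (-27/10) + 3/10 = -8/5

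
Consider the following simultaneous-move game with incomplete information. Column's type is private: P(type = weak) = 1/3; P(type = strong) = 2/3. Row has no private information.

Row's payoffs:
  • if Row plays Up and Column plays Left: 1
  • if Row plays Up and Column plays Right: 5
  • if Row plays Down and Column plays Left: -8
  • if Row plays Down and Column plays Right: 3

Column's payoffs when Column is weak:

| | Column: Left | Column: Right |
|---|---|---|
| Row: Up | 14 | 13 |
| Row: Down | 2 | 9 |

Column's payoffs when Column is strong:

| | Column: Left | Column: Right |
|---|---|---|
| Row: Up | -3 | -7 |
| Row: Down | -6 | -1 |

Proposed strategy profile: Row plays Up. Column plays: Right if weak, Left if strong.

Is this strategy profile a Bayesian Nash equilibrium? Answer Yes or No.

Row plays Up: E[Up] = 1/3·(5) + 2/3·(1) = 7/3; E[Down] = -13/3. Best-responding. ✓
Column (type weak), facing Up: Left gives 14, Right gives 13. Proposed Right is not best — profitable deviation exists. ✗
Column (type strong), facing Up: Left gives -3, Right gives -7. Proposed Left is best. ✓

No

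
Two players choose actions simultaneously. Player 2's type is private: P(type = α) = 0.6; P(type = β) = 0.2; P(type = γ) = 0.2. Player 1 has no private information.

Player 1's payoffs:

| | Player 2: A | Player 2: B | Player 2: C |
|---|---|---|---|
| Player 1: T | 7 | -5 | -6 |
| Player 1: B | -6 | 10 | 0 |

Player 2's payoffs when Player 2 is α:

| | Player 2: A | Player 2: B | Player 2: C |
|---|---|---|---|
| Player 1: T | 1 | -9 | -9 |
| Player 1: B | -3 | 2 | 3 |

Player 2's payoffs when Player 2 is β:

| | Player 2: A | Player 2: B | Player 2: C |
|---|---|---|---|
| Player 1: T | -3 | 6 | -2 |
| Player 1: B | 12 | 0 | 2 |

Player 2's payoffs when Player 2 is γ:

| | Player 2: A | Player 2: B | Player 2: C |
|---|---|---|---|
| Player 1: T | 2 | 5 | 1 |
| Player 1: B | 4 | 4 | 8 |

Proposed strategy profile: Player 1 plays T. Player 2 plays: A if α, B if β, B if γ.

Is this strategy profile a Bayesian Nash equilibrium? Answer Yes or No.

Player 1 plays T: E[T] = 0.6·(7) + 0.2·(-5) + 0.2·(-5) = 2.2; E[B] = 0.4. Best-responding. ✓
Player 2 (type α), facing T: A gives 1, B gives -9, C gives -9. Proposed A is best. ✓
Player 2 (type β), facing T: A gives -3, B gives 6, C gives -2. Proposed B is best. ✓
Player 2 (type γ), facing T: A gives 2, B gives 5, C gives 1. Proposed B is best. ✓

Yes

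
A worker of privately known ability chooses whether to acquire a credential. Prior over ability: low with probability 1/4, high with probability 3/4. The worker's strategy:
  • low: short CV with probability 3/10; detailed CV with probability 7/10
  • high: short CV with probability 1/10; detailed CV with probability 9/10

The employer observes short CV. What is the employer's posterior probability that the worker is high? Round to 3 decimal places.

0.500

Apply Bayes' rule using the sender's strategy as the likelihood.
P(short CV) = (1/4)·(3/10) + (3/4)·(1/10) = 3/20
P(high | short CV) = ((3/4)·(1/10)) / (3/20) = (3/40) / (3/20) = 1/2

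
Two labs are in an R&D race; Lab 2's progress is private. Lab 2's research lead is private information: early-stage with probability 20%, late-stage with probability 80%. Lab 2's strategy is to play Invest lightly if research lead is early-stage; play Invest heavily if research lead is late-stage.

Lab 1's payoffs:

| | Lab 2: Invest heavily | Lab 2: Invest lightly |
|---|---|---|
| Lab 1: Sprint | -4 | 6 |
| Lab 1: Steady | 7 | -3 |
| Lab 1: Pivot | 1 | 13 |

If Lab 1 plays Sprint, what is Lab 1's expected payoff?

-2

Take the expectation over Lab 2's research lead, weighting each type's action by its prior probability.
E[Sprint] = 0.2·6 + 0.8·(-4) = 1.2 + (-3.2) = -2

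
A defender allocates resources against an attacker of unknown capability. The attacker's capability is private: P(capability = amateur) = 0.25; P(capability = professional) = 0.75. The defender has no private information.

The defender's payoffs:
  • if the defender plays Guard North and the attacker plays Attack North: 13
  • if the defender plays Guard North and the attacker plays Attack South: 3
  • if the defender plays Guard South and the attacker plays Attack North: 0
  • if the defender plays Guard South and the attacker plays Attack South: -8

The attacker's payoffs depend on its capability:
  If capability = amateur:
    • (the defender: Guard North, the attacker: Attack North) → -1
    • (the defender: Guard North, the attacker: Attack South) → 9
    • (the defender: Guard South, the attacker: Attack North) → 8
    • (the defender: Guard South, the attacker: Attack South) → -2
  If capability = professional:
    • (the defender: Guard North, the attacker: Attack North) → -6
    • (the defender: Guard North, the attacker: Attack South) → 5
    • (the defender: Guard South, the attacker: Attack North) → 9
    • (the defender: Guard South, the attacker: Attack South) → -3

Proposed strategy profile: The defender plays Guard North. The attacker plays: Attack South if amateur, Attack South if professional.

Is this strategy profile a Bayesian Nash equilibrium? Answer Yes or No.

The defender plays Guard North: E[Guard North] = 0.25·(3) + 0.75·(3) = 3; E[Guard South] = -8. Best-responding. ✓
The attacker (capability amateur), facing Guard North: Attack North gives -1, Attack South gives 9. Proposed Attack South is best. ✓
The attacker (capability professional), facing Guard North: Attack North gives -6, Attack South gives 5. Proposed Attack South is best. ✓

Yes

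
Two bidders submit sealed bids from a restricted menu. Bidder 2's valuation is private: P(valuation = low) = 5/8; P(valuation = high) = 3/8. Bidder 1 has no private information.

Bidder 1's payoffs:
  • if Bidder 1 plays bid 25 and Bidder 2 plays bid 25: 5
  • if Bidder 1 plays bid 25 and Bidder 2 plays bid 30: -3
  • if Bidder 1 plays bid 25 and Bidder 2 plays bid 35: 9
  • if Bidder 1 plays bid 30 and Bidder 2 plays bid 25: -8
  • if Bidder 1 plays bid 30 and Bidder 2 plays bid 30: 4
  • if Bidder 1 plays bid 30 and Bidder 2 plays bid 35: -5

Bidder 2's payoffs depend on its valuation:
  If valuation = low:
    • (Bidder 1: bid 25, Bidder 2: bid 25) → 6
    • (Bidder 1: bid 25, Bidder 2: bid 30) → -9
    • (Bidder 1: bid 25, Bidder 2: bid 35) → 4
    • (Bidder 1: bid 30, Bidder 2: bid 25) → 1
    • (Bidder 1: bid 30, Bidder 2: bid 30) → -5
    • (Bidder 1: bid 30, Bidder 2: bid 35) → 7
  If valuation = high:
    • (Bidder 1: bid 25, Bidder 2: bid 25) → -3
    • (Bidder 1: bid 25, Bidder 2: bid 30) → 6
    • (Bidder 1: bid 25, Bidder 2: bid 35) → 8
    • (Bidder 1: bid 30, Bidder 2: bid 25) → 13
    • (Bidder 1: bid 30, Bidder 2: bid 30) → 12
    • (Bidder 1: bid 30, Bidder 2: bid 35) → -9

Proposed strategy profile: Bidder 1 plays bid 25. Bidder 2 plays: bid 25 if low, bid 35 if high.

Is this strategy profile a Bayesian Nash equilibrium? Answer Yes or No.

Yes

A profile is a BNE iff every type of every player is best-responding given beliefs about the other side.
Bidder 1 plays bid 25: E[bid 25] = 5/8·(5) + 3/8·(9) = 13/2; E[bid 30] = -55/8. Best-responding. ✓
Bidder 2 (valuation low), facing bid 25: bid 25 gives 6, bid 30 gives -9, bid 35 gives 4. Proposed bid 25 is best. ✓
Bidder 2 (valuation high), facing bid 25: bid 25 gives -3, bid 30 gives 6, bid 35 gives 8. Proposed bid 35 is best. ✓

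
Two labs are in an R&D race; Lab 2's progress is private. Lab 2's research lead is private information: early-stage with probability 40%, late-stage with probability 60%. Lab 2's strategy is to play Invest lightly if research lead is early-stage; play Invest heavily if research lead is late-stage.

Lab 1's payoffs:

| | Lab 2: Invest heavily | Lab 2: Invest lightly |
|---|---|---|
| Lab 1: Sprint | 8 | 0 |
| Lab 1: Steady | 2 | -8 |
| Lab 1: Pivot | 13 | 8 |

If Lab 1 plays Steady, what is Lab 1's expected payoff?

-2

E[Steady] = 0.4·(-8) + 0.6·2 = (-3.2) + 1.2 = -2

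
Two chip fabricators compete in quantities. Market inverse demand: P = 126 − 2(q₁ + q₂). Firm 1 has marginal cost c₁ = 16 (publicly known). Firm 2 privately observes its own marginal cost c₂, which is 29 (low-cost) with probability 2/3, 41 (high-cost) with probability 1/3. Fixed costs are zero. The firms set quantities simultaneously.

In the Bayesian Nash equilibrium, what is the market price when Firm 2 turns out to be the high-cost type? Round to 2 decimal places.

62.33

Each type of Firm 2 best-responds to q₁; Firm 1 best-responds to the expected q₂ over Firm 2's types.
Firm 2 with cost c maximizes (126 − 2(q₁+q₂) − c)·q₂, giving q₂(c) = (126 − c − 2q₁)/4.
E[c₂] = 2/3·29 + 1/3·41 = 33
Firm 1's FOC against E[q₂] yields q₁ = (126 − 2·16 + E[c₂])/6 = (126 − 32 + 33)/6 = 21.1667.
q₂(high-cost) = 10.6667, so P = 126 − 2·(21.1667 + 10.6667) = 62.3333.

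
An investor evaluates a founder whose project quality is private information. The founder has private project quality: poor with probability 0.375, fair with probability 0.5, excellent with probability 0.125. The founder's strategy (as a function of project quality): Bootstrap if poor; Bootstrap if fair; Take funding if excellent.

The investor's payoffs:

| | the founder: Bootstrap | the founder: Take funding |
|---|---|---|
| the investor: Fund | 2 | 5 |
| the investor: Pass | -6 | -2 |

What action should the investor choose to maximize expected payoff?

Compute the investor's expected payoff for each action, taking the expectation over the founder's type.
E[Fund] = 0.375·(2) + 0.5·(2) + 0.125·(5) = 2.375
E[Pass] = 0.375·(-6) + 0.5·(-6) + 0.125·(-2) = -5.5
Best response: Fund (2.375 is the largest).

Fund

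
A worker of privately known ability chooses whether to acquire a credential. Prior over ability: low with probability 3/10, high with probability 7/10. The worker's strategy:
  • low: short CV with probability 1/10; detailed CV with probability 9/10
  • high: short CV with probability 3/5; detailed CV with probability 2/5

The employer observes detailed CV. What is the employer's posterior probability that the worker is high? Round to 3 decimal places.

0.509

P(detailed CV) = (3/10)·(9/10) + (7/10)·(2/5) = 11/20
P(high | detailed CV) = ((7/10)·(2/5)) / (11/20) = (7/25) / (11/20) = 28/55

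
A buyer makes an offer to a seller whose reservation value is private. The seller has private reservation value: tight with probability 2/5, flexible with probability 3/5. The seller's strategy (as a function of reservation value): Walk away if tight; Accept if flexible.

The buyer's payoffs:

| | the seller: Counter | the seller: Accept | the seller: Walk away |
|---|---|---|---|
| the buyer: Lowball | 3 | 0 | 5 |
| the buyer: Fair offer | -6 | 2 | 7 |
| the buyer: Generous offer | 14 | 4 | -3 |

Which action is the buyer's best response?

Compute the buyer's expected payoff for each action, taking the expectation over the seller's type.
E[Lowball] = 2/5·(5) + 3/5·(0) = 2
E[Fair offer] = 2/5·(7) + 3/5·(2) = 4
E[Generous offer] = 2/5·(-3) + 3/5·(4) = 6/5
Best response: Fair offer (4 is the largest).

Fair offer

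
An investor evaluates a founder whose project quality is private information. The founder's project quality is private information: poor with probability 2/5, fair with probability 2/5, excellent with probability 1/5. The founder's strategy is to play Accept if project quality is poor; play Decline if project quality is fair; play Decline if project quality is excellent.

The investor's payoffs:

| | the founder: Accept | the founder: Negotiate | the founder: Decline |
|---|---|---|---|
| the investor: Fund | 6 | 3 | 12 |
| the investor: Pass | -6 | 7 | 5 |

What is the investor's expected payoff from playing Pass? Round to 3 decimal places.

0.600

Take the expectation over the founder's project quality, weighting each type's action by its prior probability.
E[Pass] = 2/5·(-6) + 2/5·5 + 1/5·5 = (-12/5) + 2 + 1 = 3/5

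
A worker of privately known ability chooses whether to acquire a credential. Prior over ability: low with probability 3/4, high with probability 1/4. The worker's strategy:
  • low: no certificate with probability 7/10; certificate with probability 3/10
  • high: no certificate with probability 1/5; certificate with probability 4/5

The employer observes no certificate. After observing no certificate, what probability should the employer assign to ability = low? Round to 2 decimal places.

0.91

Apply Bayes' rule using the sender's strategy as the likelihood.
P(no certificate) = (3/4)·(7/10) + (1/4)·(1/5) = 23/40
P(low | no certificate) = ((3/4)·(7/10)) / (23/40) = (21/40) / (23/40) = 21/23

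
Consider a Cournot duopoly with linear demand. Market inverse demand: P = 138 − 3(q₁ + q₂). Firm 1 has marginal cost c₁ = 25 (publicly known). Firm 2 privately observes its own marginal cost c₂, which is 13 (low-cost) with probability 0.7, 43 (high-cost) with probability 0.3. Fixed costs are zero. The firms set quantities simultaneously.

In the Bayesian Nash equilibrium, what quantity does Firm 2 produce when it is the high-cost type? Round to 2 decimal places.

Type-c best response for Firm 2: q₂(c) = (138 − c)/6 − q₁/2.
Firm 1 maximizes expected profit; its first-order condition is 138 − 6q₁ − 3E[q₂] − 25 = 0.
Substituting E[q₂] and solving: E[c₂] = 22, so q₁ = (138 − 2·25 + 22)/9 = 12.2222.
q₂(high-cost) = (138 − 43 − 3·12.2222)/6 = 9.72222.

9.72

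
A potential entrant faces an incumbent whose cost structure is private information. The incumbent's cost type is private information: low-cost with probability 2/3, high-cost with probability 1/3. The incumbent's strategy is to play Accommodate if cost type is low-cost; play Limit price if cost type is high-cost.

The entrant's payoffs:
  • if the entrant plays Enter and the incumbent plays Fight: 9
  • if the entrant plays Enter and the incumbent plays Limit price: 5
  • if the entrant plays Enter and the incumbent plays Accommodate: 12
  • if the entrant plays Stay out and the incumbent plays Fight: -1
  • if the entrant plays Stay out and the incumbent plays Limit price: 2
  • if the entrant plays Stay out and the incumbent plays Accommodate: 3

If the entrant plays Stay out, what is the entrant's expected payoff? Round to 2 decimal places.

Take the expectation over the incumbent's cost type, weighting each type's action by its prior probability.
E[Stay out] = 2/3·3 + 1/3·2 = 2 + 2/3 = 8/3

2.67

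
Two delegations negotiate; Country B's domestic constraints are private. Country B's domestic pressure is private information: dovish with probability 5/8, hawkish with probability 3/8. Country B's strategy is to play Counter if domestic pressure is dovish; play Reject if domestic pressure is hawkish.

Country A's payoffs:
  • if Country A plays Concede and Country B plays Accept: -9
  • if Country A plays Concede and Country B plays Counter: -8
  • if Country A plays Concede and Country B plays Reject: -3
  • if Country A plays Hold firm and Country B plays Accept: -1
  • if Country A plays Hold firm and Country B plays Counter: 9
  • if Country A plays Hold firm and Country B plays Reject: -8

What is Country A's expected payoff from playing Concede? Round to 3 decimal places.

E[Concede] = 5/8·(-8) + 3/8·(-3) = (-5) + (-9/8) = -49/8

-6.125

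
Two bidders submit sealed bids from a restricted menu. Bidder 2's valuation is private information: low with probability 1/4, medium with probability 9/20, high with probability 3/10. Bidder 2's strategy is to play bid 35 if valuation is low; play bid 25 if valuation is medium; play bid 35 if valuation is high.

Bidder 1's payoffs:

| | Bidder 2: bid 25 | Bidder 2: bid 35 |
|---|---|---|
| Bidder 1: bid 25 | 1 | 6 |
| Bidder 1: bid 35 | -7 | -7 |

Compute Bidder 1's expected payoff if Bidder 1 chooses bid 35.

-7

E[bid 35] = 1/4·(-7) + 9/20·(-7) + 3/10·(-7) = (-7/4) + (-63/20) + (-21/10) = -7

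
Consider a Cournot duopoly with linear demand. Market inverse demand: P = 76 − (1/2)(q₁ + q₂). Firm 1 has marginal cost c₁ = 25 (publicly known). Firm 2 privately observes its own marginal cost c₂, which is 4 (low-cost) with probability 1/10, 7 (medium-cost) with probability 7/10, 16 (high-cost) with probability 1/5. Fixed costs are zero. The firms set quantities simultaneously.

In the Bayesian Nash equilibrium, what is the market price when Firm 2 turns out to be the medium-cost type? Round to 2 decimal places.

Each type of Firm 2 best-responds to q₁; Firm 1 best-responds to the expected q₂ over Firm 2's types.
Firm 2 with cost c maximizes (76 − (1/2)(q₁+q₂) − c)·q₂, giving q₂(c) = (76 − c − (1/2)q₁).
E[c₂] = 1/10·4 + 7/10·7 + 1/5·16 = 8.5
Firm 1's FOC against E[q₂] yields q₁ = (76 − 2·25 + E[c₂])/(3/2) = (76 − 50 + 8.5)/(3/2) = 23.
q₂(medium-cost) = 57.5, so P = 76 − (1/2)·(23 + 57.5) = 35.75.

35.75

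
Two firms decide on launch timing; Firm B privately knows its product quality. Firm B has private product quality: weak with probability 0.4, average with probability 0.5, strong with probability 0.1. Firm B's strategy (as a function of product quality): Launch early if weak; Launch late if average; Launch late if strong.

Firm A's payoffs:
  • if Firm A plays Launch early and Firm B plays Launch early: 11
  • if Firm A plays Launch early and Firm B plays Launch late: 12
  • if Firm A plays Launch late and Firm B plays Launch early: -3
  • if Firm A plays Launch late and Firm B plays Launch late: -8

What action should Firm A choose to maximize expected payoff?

Launch early

Compute Firm A's expected payoff for each action, taking the expectation over Firm B's type.
E[Launch early] = 0.4·(11) + 0.5·(12) + 0.1·(12) = 11.6
E[Launch late] = 0.4·(-3) + 0.5·(-8) + 0.1·(-8) = -6
Best response: Launch early (11.6 is the largest).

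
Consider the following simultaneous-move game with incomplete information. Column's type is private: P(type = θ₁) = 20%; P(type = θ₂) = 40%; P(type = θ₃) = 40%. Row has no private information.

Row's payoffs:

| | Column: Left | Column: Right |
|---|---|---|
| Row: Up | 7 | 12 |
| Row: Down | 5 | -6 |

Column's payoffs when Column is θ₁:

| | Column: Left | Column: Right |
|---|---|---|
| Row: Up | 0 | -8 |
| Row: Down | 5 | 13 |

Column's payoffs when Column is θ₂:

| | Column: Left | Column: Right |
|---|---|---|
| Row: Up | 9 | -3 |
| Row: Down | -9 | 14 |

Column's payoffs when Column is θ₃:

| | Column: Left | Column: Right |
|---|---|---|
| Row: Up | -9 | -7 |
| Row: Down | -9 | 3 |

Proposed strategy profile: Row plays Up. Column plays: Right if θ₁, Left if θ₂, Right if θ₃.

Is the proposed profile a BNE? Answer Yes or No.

Row plays Up: E[Up] = 0.2·(12) + 0.4·(7) + 0.4·(12) = 10; E[Down] = -1.6. Best-responding. ✓
Column (type θ₁), facing Up: Left gives 0, Right gives -8. Proposed Right is not best — profitable deviation exists. ✗
Column (type θ₂), facing Up: Left gives 9, Right gives -3. Proposed Left is best. ✓
Column (type θ₃), facing Up: Left gives -9, Right gives -7. Proposed Right is best. ✓

No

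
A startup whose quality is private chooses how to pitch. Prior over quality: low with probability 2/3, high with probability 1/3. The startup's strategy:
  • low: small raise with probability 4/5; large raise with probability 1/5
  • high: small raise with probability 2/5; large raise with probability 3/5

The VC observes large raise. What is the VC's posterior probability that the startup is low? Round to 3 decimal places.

0.400

P(large raise) = (2/3)·(1/5) + (1/3)·(3/5) = 1/3
P(low | large raise) = ((2/3)·(1/5)) / (1/3) = (2/15) / (1/3) = 2/5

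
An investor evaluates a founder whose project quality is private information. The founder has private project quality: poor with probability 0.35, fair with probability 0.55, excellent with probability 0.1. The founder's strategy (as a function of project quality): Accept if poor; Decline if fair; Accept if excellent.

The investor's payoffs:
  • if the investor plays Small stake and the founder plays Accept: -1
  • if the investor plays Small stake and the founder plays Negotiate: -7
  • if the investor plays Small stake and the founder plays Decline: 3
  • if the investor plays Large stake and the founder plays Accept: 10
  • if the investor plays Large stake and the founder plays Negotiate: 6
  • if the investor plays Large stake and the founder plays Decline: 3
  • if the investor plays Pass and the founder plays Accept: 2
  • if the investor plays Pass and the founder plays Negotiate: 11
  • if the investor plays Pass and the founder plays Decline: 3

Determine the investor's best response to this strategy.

E[Small stake] = 0.35·(-1) + 0.55·(3) + 0.1·(-1) = 1.2
E[Large stake] = 0.35·(10) + 0.55·(3) + 0.1·(10) = 6.15
E[Pass] = 0.35·(2) + 0.55·(3) + 0.1·(2) = 2.55
Best response: Large stake (6.15 is the largest).

Large stake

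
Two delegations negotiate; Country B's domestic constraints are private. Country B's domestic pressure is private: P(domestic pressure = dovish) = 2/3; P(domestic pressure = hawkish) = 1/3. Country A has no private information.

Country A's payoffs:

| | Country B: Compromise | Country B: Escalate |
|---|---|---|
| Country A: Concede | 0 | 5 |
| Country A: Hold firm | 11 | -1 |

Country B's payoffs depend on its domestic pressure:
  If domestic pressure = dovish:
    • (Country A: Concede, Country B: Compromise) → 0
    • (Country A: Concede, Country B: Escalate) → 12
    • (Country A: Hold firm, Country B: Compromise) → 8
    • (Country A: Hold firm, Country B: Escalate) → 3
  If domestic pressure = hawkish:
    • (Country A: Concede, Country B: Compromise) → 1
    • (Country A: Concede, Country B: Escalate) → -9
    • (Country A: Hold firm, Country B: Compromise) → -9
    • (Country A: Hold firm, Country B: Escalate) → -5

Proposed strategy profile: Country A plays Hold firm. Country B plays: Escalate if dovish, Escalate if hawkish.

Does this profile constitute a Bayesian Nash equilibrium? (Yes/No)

A profile is a BNE iff every type of every player is best-responding given beliefs about the other side.
Country A plays Hold firm: E[Hold firm] = 2/3·(-1) + 1/3·(-1) = -1; E[Concede] = 5. Not best-responding. ✗
Country B (domestic pressure dovish), facing Hold firm: Compromise gives 8, Escalate gives 3. Proposed Escalate is not best — profitable deviation exists. ✗
Country B (domestic pressure hawkish), facing Hold firm: Compromise gives -9, Escalate gives -5. Proposed Escalate is best. ✓

No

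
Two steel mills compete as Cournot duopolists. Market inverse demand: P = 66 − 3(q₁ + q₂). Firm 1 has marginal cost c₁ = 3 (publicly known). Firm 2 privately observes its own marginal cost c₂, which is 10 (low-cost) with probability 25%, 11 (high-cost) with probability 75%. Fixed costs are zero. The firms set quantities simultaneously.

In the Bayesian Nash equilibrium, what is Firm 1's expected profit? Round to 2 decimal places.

Each type of Firm 2 best-responds to q₁; Firm 1 best-responds to the expected q₂ over Firm 2's types.
Firm 2 with cost c maximizes (66 − 3(q₁+q₂) − c)·q₂, giving q₂(c) = (66 − c − 3q₁)/6.
E[c₂] = 0.25·10 + 0.75·11 = 10.75
Firm 1's FOC against E[q₂] yields q₁ = (66 − 2·3 + E[c₂])/9 = (66 − 6 + 10.75)/9 = 7.86111.
E[P] = 66 − 3·(q₁ + E[q₂]) = 26.5833; Firm 1's expected profit = (E[P] − 3)·q₁ = (26.5833 − 3)·7.86111 = 185.391.

185.39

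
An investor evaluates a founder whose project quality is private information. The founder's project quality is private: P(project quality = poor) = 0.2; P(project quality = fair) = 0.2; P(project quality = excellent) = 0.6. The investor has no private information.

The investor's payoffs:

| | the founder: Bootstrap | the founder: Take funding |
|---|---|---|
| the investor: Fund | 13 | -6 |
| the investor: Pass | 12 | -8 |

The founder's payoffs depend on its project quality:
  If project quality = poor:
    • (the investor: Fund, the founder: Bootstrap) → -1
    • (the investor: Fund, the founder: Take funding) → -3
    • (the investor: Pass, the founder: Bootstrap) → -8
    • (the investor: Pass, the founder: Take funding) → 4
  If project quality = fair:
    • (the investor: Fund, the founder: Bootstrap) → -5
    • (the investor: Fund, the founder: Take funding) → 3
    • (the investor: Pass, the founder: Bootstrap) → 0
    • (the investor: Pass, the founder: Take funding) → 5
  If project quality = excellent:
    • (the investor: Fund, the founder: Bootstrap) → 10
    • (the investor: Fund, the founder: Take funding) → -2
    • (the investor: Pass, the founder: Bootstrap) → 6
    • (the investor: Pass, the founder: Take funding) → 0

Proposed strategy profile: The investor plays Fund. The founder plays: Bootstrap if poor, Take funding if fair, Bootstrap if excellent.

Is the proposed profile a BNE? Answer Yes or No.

Yes

A profile is a BNE iff every type of every player is best-responding given beliefs about the other side.
The investor plays Fund: E[Fund] = 0.2·(13) + 0.2·(-6) + 0.6·(13) = 9.2; E[Pass] = 8. Best-responding. ✓
The founder (project quality poor), facing Fund: Bootstrap gives -1, Take funding gives -3. Proposed Bootstrap is best. ✓
The founder (project quality fair), facing Fund: Bootstrap gives -5, Take funding gives 3. Proposed Take funding is best. ✓
The founder (project quality excellent), facing Fund: Bootstrap gives 10, Take funding gives -2. Proposed Bootstrap is best. ✓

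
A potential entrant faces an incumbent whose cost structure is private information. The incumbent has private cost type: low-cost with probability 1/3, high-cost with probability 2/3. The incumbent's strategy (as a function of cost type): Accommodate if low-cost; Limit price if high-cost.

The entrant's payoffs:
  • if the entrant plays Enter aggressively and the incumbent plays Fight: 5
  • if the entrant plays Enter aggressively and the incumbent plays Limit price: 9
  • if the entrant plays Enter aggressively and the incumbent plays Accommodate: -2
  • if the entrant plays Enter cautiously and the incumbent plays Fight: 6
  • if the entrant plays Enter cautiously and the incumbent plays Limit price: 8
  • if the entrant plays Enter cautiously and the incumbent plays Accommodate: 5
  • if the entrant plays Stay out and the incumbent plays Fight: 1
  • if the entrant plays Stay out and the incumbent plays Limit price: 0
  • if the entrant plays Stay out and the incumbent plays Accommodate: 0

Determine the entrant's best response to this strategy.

Enter cautiously

E[Enter aggressively] = 1/3·(-2) + 2/3·(9) = 16/3
E[Enter cautiously] = 1/3·(5) + 2/3·(8) = 7
E[Stay out] = 1/3·(0) + 2/3·(0) = 0
Best response: Enter cautiously (7 is the largest).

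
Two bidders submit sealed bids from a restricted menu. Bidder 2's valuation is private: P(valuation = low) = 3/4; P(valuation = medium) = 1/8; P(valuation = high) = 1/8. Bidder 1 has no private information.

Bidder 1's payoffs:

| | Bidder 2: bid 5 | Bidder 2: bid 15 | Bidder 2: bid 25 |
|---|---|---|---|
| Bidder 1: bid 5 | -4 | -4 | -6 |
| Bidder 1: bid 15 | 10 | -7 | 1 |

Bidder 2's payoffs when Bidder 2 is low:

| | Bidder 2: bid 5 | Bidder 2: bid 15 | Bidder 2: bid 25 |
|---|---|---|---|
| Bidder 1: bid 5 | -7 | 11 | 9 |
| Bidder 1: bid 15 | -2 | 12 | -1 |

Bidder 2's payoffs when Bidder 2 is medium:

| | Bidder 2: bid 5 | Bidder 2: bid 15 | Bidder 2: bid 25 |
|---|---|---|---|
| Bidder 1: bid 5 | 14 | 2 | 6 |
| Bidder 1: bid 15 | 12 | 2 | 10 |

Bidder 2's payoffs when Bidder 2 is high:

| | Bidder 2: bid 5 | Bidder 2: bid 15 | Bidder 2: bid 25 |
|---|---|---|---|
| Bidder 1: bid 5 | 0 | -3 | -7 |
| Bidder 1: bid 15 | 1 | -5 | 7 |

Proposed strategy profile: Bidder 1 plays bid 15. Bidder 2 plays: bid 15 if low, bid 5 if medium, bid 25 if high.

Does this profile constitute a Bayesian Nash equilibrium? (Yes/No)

Yes

A profile is a BNE iff every type of every player is best-responding given beliefs about the other side.
Bidder 1 plays bid 15: E[bid 15] = 3/4·(-7) + 1/8·(10) + 1/8·(1) = -31/8; E[bid 5] = -17/4. Best-responding. ✓
Bidder 2 (valuation low), facing bid 15: bid 5 gives -2, bid 15 gives 12, bid 25 gives -1. Proposed bid 15 is best. ✓
Bidder 2 (valuation medium), facing bid 15: bid 5 gives 12, bid 15 gives 2, bid 25 gives 10. Proposed bid 5 is best. ✓
Bidder 2 (valuation high), facing bid 15: bid 5 gives 1, bid 15 gives -5, bid 25 gives 7. Proposed bid 25 is best. ✓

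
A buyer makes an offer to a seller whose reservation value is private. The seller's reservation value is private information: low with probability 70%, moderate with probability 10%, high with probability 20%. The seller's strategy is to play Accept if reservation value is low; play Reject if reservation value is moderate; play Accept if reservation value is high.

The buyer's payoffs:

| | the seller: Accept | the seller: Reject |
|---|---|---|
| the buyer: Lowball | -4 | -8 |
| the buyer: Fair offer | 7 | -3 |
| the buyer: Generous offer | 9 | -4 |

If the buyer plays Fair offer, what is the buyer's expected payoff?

6

E[Fair offer] = 0.7·7 + 0.1·(-3) + 0.2·7 = 4.9 + (-0.3) + 1.4 = 6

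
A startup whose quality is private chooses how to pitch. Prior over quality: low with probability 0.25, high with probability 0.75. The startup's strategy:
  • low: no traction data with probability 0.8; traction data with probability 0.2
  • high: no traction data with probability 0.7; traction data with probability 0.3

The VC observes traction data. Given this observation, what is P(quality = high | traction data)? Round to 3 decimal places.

0.818

P(traction data) = 0.25·0.2 + 0.75·0.3 = 0.275
P(high | traction data) = (0.75·0.3) / 0.275 = 0.225 / 0.275 = 0.818182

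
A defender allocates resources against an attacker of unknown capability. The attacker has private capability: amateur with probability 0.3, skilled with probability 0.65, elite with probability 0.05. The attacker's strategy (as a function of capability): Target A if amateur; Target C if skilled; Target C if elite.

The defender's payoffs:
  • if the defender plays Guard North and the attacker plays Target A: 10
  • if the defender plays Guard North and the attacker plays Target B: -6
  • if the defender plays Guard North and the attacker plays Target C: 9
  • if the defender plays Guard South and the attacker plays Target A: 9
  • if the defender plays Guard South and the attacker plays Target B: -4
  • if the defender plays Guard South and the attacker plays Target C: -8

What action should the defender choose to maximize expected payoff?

Guard North

E[Guard North] = 0.3·(10) + 0.65·(9) + 0.05·(9) = 9.3
E[Guard South] = 0.3·(9) + 0.65·(-8) + 0.05·(-8) = -2.9
Best response: Guard North (9.3 is the largest).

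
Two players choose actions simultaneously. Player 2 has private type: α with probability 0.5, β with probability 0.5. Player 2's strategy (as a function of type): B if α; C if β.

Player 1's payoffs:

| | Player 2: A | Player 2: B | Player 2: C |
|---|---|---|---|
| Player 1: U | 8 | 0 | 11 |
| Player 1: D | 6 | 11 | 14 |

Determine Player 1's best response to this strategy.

D

E[U] = 0.5·(0) + 0.5·(11) = 5.5
E[D] = 0.5·(11) + 0.5·(14) = 12.5
Best response: D (12.5 is the largest).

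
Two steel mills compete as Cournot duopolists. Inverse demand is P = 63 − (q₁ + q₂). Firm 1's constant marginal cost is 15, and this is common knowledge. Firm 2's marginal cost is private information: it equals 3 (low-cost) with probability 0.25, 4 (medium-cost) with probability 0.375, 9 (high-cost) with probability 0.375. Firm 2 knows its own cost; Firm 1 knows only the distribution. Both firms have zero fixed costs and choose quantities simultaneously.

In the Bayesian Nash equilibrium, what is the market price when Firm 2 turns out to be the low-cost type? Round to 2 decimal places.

Firm 2 with cost c maximizes (63 − (q₁+q₂) − c)·q₂, giving q₂(c) = (63 − c − q₁)/2.
E[c₂] = 0.25·3 + 0.375·4 + 0.375·9 = 5.625
Firm 1's FOC against E[q₂] yields q₁ = (63 − 2·15 + E[c₂])/3 = (63 − 30 + 5.625)/3 = 12.875.
q₂(low-cost) = 23.5625, so P = 63 − (12.875 + 23.5625) = 26.5625.

26.56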